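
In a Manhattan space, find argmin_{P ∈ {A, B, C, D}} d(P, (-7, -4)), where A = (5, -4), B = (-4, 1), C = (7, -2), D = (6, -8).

Distances: d(A) = 12, d(B) = 8, d(C) = 16, d(D) = 17. Nearest: B = (-4, 1) with distance 8.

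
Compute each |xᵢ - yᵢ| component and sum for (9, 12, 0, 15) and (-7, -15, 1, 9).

Σ|x_i - y_i| = |9 - (-7)| + |12 - (-15)| + |0 - 1| + |15 - 9| = 16 + 27 + 1 + 6 = 50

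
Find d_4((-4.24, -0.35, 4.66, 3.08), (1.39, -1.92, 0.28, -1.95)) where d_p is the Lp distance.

(Σ|x_i - y_i|^4)^(1/4) = (|-4.24 - 1.39|^4 + |-0.35 - (-1.92)|^4 + |4.66 - 0.28|^4 + |3.08 - (-1.95)|^4)^(1/4)
= (5.63^4 + 1.57^4 + 4.38^4 + 5.03^4)^(1/4) ≈ (1004.6935 + 6.0757 + 368.0412 + 640.1355)^(1/4) = (2018.9459)^(1/4) ≈ 6.7032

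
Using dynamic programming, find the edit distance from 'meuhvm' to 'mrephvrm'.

Let D[i][j] be the edit distance between the first i characters of 'meuhvm' and the first j characters of 'mrephvrm', with D[i][0] = i, D[0][j] = j, and D[i][j] = D[i-1][j-1] if the characters match, else 1 + min(D[i-1][j], D[i][j-1], D[i-1][j-1]). Filling the table (rows: prefixes of 'meuhvm', columns: prefixes of 'mrephvrm'):
     ε  m  r  e  p  h  v  r  m
  ε  0  1  2  3  4  5  6  7  8
  m  1  0  1  2  3  4  5  6  7
  e  2  1  1  1  2  3  4  5  6
  u  3  2  2  2  2  3  4  5  6
  h  4  3  3  3  3  2  3  4  5
  v  5  4  4  4  4  3  2  3  4
  m  6  5  5  5  5  4  3  3  3
The bottom-right entry gives D[6][8] = 3, so no sequence of fewer than 3 edits works. Backtracking through the table gives one optimal edit sequence (3 edits):
  meuhvm → mreuhvm (ins r @2)
  mreuhvm → mrephvm (sub u→p @4)
  mrephvm → mrephvrm (ins r @7)
Edit distance = 3.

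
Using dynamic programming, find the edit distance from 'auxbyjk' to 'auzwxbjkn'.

Let D[i][j] be the edit distance between the first i characters of 'auxbyjk' and the first j characters of 'auzwxbjkn', with D[i][0] = i, D[0][j] = j, and D[i][j] = D[i-1][j-1] if the characters match, else 1 + min(D[i-1][j], D[i][j-1], D[i-1][j-1]). Filling the table (rows: prefixes of 'auxbyjk', columns: prefixes of 'auzwxbjkn'):
     ε  a  u  z  w  x  b  j  k  n
  ε  0  1  2  3  4  5  6  7  8  9
  a  1  0  1  2  3  4  5  6  7  8
  u  2  1  0  1  2  3  4  5  6  7
  x  3  2  1  1  2  2  3  4  5  6
  b  4  3  2  2  2  3  2  3  4  5
  y  5  4  3  3  3  3  3  3  4  5
  j  6  5  4  4  4  4  4  3  4  5
  k  7  6  5  5  5  5  5  4  3  4
The bottom-right entry gives D[7][9] = 4, so no sequence of fewer than 4 edits works. Backtracking through the table gives one optimal edit sequence (4 edits):
  auxbyjk → auzxbyjk (ins z @3)
  auzxbyjk → auzwxbyjk (ins w @4)
  auzwxbyjk → auzwxbjk (del y @7)
  auzwxbjk → auzwxbjkn (ins n @9)
Edit distance = 4.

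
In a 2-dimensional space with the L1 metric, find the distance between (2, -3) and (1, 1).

Σ|x_i - y_i| = |2 - 1| + |-3 - 1| = 1 + 4 = 5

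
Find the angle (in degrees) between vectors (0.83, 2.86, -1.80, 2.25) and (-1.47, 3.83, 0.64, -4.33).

With u = (0.83, 2.86, -1.80, 2.25), v = (-1.47, 3.83, 0.64, -4.33):
u·v = 0.83·(-1.47) + 2.86·3.83 + (-1.8)·0.64 + 2.25·(-4.33) = (-1.2201) + 10.9538 + (-1.152) + (-9.7425) = -1.1608.
|u| = √(0.83² + 2.86² + (-1.8)² + 2.25²) = √(0.6889 + 8.1796 + 3.24 + 5.0625) = √17.171, |v| = √((-1.47)² + 3.83² + 0.64² + (-4.33)²) = √(2.1609 + 14.6689 + 0.4096 + 18.7489) = √35.9883.
cos θ = (u·v)/(|u||v|) = -1.1608/(√17.171·√35.9883) ≈ -0.046696
θ = arccos(-0.046696) ≈ 92.68°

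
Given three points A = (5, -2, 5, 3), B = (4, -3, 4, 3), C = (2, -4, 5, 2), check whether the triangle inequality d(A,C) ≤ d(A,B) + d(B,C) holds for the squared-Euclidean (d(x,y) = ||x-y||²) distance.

d(A,B) = 1² + 1² + 1² + 0² = 3, d(B,C) = 2² + 1² + 1² + 1² = 7, d(A,C) = 3² + 2² + 0² + 1² = 14.
d(A,C) = 14 > 3 + 7 = 10. Triangle inequality is VIOLATED. (Squared-Euclidean is not a metric — this is a counterexample.)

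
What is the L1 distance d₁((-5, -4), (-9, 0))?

Σ|x_i - y_i| = |-5 - (-9)| + |-4 - 0| = 4 + 4 = 8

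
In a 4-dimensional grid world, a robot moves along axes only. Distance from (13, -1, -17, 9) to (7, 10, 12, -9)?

Σ|x_i - y_i| = |13 - 7| + |-1 - 10| + |-17 - 12| + |9 - (-9)| = 6 + 11 + 29 + 18 = 64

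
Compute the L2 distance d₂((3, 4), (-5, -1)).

√(Σ(x_i - y_i)²) = √((3 - (-5))² + (4 - (-1))²)
= √(8² + 5²) = √(64 + 25) = √89 ≈ 9.434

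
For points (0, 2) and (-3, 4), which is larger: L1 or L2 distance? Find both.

L1 = |0 - (-3)| + |2 - 4| = 3 + 2 = 5
L2 = √(3² + 2²) = √13 ≈ 3.6056
L1 ≥ L2 always (equality iff movement is along one axis); L1 > L2 here.
Ratio L1/L2 = 5/√13 ≈ 1.3868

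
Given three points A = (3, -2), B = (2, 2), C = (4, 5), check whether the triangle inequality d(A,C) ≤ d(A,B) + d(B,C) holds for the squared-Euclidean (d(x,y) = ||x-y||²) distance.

d(A,B) = 1² + 4² = 17, d(B,C) = 2² + 3² = 13, d(A,C) = 1² + 7² = 50.
d(A,C) = 50 > 17 + 13 = 30. Triangle inequality is VIOLATED. (Squared-Euclidean is not a metric — this is a counterexample.)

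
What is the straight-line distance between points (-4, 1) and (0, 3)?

√(Σ(x_i - y_i)²) = √((-4 - 0)² + (1 - 3)²)
= √((-4)² + (-2)²) = √(16 + 4) = √20 ≈ 4.4721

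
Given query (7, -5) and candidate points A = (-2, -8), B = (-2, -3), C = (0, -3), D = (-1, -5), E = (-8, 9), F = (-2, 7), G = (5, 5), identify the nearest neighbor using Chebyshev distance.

Distances: d(A) = 9, d(B) = 9, d(C) = 7, d(D) = 8, d(E) = 15, d(F) = 12, d(G) = 10. Nearest: C = (0, -3) with distance 7.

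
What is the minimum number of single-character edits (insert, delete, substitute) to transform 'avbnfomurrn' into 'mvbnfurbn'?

Let D[i][j] be the edit distance between the first i characters of 'avbnfomurrn' and the first j characters of 'mvbnfurbn', with D[i][0] = i, D[0][j] = j, and D[i][j] = D[i-1][j-1] if the characters match, else 1 + min(D[i-1][j], D[i][j-1], D[i-1][j-1]). Filling the table (rows: prefixes of 'avbnfomurrn', columns: prefixes of 'mvbnfurbn'):
     ε  m  v  b  n  f  u  r  b  n
  ε  0  1  2  3  4  5  6  7  8  9
  a  1  1  2  3  4  5  6  7  8  9
  v  2  2  1  2  3  4  5  6  7  8
  b  3  3  2  1  2  3  4  5  6  7
  n  4  4  3  2  1  2  3  4  5  6
  f  5  5  4  3  2  1  2  3  4  5
  o  6  6  5  4  3  2  2  3  4  5
  m  7  6  6  5  4  3  3  3  4  5
  u  8  7  7  6  5  4  3  4  4  5
  r  9  8  8  7  6  5  4  3  4  5
  r 10  9  9  8  7  6  5  4  4  5
  n 11 10 10  9  8  7  6  5  5  4
The bottom-right entry gives D[11][9] = 4, so no sequence of fewer than 4 edits works. Backtracking through the table gives one optimal edit sequence (4 edits):
  avbnfomurrn → mvbnfomurrn (sub a→m @1)
  mvbnfomurrn → mvbnfmurrn (del o @6)
  mvbnfmurrn → mvbnfurrn (del m @6)
  mvbnfurrn → mvbnfurbn (sub r→b @8)
Edit distance = 4.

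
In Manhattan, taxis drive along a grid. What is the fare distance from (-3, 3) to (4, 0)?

Σ|x_i - y_i| = |-3 - 4| + |3 - 0| = 7 + 3 = 10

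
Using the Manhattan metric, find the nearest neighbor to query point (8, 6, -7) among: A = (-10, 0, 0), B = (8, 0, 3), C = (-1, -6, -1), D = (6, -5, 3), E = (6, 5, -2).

Distances: d(A) = 31, d(B) = 16, d(C) = 27, d(D) = 23, d(E) = 8. Nearest: E = (6, 5, -2) with distance 8.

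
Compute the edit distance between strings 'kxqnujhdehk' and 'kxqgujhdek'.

Let D[i][j] be the edit distance between the first i characters of 'kxqnujhdehk' and the first j characters of 'kxqgujhdek', with D[i][0] = i, D[0][j] = j, and D[i][j] = D[i-1][j-1] if the characters match, else 1 + min(D[i-1][j], D[i][j-1], D[i-1][j-1]). Filling the table (rows: prefixes of 'kxqnujhdehk', columns: prefixes of 'kxqgujhdek'):
     ε  k  x  q  g  u  j  h  d  e  k
  ε  0  1  2  3  4  5  6  7  8  9 10
  k  1  0  1  2  3  4  5  6  7  8  9
  x  2  1  0  1  2  3  4  5  6  7  8
  q  3  2  1  0  1  2  3  4  5  6  7
  n  4  3  2  1  1  2  3  4  5  6  7
  u  5  4  3  2  2  1  2  3  4  5  6
  j  6  5  4  3  3  2  1  2  3  4  5
  h  7  6  5  4  4  3  2  1  2  3  4
  d  8  7  6  5  5  4  3  2  1  2  3
  e  9  8  7  6  6  5  4  3  2  1  2
  h 10  9  8  7  7  6  5  4  3  2  2
  k 11 10  9  8  8  7  6  5  4  3  2
The bottom-right entry gives D[11][10] = 2, so no sequence of fewer than 2 edits works. Backtracking through the table gives one optimal edit sequence (2 edits):
  kxqnujhdehk → kxqgujhdehk (sub n→g @4)
  kxqgujhdehk → kxqgujhdek (del h @10)
Edit distance = 2.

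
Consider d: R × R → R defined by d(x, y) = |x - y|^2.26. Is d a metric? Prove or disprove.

No. d(x,y) = |x-y|^2.26 fails the triangle inequality since p = 2.26 > 1. Counterexample: x = 4, y = 13, z = 18. d(x,z) = |4 - 18|^2.26 = 14^2.26 ≈ 389.2686, but d(x,y) + d(y,z) = 9^2.26 + 5^2.26 ≈ 143.4129 + 37.9903 = 181.4032. Since 389.2686 > 181.4032, the triangle inequality is violated.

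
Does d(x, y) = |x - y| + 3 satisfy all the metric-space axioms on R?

No. d fails identity of indiscernibles (specifically d(x,x) = 0): d(0, 0) = |0 - 0| + 3 = 0 + 3 = 3 ≠ 0.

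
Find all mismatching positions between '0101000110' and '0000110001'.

Differing positions: 2, 4, 5, 6, 8, 9, 10. Hamming distance = 7.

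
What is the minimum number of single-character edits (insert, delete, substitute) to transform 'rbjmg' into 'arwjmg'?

Let D[i][j] be the edit distance between the first i characters of 'rbjmg' and the first j characters of 'arwjmg', with D[i][0] = i, D[0][j] = j, and D[i][j] = D[i-1][j-1] if the characters match, else 1 + min(D[i-1][j], D[i][j-1], D[i-1][j-1]). Filling the table (rows: prefixes of 'rbjmg', columns: prefixes of 'arwjmg'):
     ε  a  r  w  j  m  g
  ε  0  1  2  3  4  5  6
  r  1  1  1  2  3  4  5
  b  2  2  2  2  3  4  5
  j  3  3  3  3  2  3  4
  m  4  4  4  4  3  2  3
  g  5  5  5  5  4  3  2
The bottom-right entry gives D[5][6] = 2, so no sequence of fewer than 2 edits works. Backtracking through the table gives one optimal edit sequence (2 edits):
  rbjmg → arbjmg (ins a @1)
  arbjmg → arwjmg (sub b→w @3)
Edit distance = 2.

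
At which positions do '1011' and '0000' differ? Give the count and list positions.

Differing positions: 1, 3, 4. Hamming distance = 3.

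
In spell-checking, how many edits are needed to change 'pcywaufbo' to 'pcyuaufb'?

Let D[i][j] be the edit distance between the first i characters of 'pcywaufbo' and the first j characters of 'pcyuaufb', with D[i][0] = i, D[0][j] = j, and D[i][j] = D[i-1][j-1] if the characters match, else 1 + min(D[i-1][j], D[i][j-1], D[i-1][j-1]). Filling the table (rows: prefixes of 'pcywaufbo', columns: prefixes of 'pcyuaufb'):
     ε  p  c  y  u  a  u  f  b
  ε  0  1  2  3  4  5  6  7  8
  p  1  0  1  2  3  4  5  6  7
  c  2  1  0  1  2  3  4  5  6
  y  3  2  1  0  1  2  3  4  5
  w  4  3  2  1  1  2  3  4  5
  a  5  4  3  2  2  1  2  3  4
  u  6  5  4  3  2  2  1  2  3
  f  7  6  5  4  3  3  2  1  2
  b  8  7  6  5  4  4  3  2  1
  o  9  8  7  6  5  5  4  3  2
The bottom-right entry gives D[9][8] = 2, so no sequence of fewer than 2 edits works. Backtracking through the table gives one optimal edit sequence (2 edits):
  pcywaufbo → pcyuaufbo (sub w→u @4)
  pcyuaufbo → pcyuaufb (del o @9)
Edit distance = 2.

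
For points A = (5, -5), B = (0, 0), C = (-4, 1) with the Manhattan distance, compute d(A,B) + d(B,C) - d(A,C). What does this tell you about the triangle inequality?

d(A,B) = 5 + 5 = 10, d(B,C) = 4 + 1 = 5, d(A,C) = 9 + 6 = 15.
d(A,B) + d(B,C) - d(A,C) = 10 + 5 - 15 = 15 - 15 = 0. This is ≥ 0, so the triangle inequality holds for these points.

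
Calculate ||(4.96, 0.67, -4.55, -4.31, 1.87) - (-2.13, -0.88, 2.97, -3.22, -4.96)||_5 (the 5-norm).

(Σ|x_i - y_i|^5)^(1/5) = (|4.96 - (-2.13)|^5 + |0.67 - (-0.88)|^5 + |-4.55 - 2.97|^5 + |-4.31 - (-3.22)|^5 + |1.87 - (-4.96)|^5)^(1/5)
= (7.09^5 + 1.55^5 + 7.52^5 + 1.09^5 + 6.83^5)^(1/5) ≈ (17915.5925 + 8.9466 + 24048.567 + 1.5386 + 14862.8987)^(1/5) = (56837.5434)^(1/5) ≈ 8.9316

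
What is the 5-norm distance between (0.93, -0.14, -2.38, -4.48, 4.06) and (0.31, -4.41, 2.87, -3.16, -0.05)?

(Σ|x_i - y_i|^5)^(1/5) = (|0.93 - 0.31|^5 + |-0.14 - (-4.41)|^5 + |-2.38 - 2.87|^5 + |-4.48 - (-3.16)|^5 + |4.06 - (-0.05)|^5)^(1/5)
= (0.62^5 + 4.27^5 + 5.25^5 + 1.32^5 + 4.11^5)^(1/5) ≈ (0.0916 + 1419.513 + 3988.3799 + 4.0075 + 1172.7599)^(1/5) = (6584.7519)^(1/5) ≈ 5.8037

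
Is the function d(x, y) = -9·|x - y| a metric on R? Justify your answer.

No. With c = -9 < 0, d fails non-negativity: d(3, 5) = -9·|3 - 5| = -9·2 = -18 < 0.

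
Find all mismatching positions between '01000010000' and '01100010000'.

Differing positions: 3. Hamming distance = 1.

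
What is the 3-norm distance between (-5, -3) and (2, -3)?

(Σ|x_i - y_i|^3)^(1/3) = (|-5 - 2|^3 + |-3 - (-3)|^3)^(1/3)
= (7^3 + 0^3)^(1/3) = (343 + 0)^(1/3) = (343)^(1/3) = 7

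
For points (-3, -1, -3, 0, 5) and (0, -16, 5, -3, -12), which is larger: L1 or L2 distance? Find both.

L1 = |-3 - 0| + |-1 - (-16)| + |-3 - 5| + |0 - (-3)| + |5 - (-12)| = 3 + 15 + 8 + 3 + 17 = 46
L2 = √(3² + 15² + 8² + 3² + 17²) = √596 ≈ 24.4131
L1 ≥ L2 always (equality iff movement is along one axis); L1 > L2 here.
Ratio L1/L2 = 46/√596 ≈ 1.8842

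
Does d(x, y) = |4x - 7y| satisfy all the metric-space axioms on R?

No. d fails symmetry: d(5, 1) = |4·5 - 7·1| = |13| = 13, but d(1, 5) = |4·1 - 7·5| = |-31| = 31. Since 13 ≠ 31, d(x,y) ≠ d(y,x) in general.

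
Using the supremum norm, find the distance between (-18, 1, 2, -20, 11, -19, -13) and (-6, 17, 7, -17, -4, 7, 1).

max(|x_i - y_i|) = max(|-18 - (-6)|, |1 - 17|, |2 - 7|, |-20 - (-17)|, |11 - (-4)|, |-19 - 7|, |-13 - 1|) = max(12, 16, 5, 3, 15, 26, 14) = 26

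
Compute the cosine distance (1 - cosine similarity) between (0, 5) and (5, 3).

With u = (0, 5), v = (5, 3):
u·v = 0·5 + 5·3 = 0 + 15 = 15.
|u| = √(0² + 5²) = √25, |v| = √(5² + 3²) = √34, so |u||v| = √(25·34) = √850.
cos θ = (u·v)/(|u||v|) = 15/√850 ≈ 0.5145
Cosine distance = 1 - cos θ ≈ 1 - 0.5145 = 0.4855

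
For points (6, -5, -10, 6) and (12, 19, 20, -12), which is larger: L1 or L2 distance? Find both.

L1 = |6 - 12| + |-5 - 19| + |-10 - 20| + |6 - (-12)| = 6 + 24 + 30 + 18 = 78
L2 = √(6² + 24² + 30² + 18²) = √1836 ≈ 42.8486
L1 ≥ L2 always (equality iff movement is along one axis); L1 > L2 here.
Ratio L1/L2 = 78/√1836 ≈ 1.8204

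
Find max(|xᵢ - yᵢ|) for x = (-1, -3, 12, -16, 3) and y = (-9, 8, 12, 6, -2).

max(|x_i - y_i|) = max(|-1 - (-9)|, |-3 - 8|, |12 - 12|, |-16 - 6|, |3 - (-2)|) = max(8, 11, 0, 22, 5) = 22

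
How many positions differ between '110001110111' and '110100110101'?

Differing positions: 4, 6, 11. Hamming distance = 3.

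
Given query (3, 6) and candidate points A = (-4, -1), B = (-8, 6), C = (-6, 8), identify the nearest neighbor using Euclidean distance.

Distances: d(A) ≈ 9.8995, d(B) = 11, d(C) ≈ 9.2195. Nearest: C = (-6, 8) with distance 9.2195.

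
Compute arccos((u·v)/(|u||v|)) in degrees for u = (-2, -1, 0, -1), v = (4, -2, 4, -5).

With u = (-2, -1, 0, -1), v = (4, -2, 4, -5):
u·v = (-2)·4 + (-1)·(-2) + 0·4 + (-1)·(-5) = (-8) + 2 + 0 + 5 = -1.
|u| = √((-2)² + (-1)² + 0² + (-1)²) = √6, |v| = √(4² + (-2)² + 4² + (-5)²) = √61, so |u||v| = √(6·61) = √366.
cos θ = (u·v)/(|u||v|) = -1/√366 ≈ -0.052271
θ = arccos(-0.052271) ≈ 93°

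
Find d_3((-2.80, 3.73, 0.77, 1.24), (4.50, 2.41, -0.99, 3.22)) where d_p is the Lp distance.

(Σ|x_i - y_i|^3)^(1/3) = (|-2.8 - 4.5|^3 + |3.73 - 2.41|^3 + |0.77 - (-0.99)|^3 + |1.24 - 3.22|^3)^(1/3)
= (7.3^3 + 1.32^3 + 1.76^3 + 1.98^3)^(1/3) ≈ (389.017 + 2.3 + 5.4518 + 7.7624)^(1/3) = (404.5312)^(1/3) ≈ 7.3958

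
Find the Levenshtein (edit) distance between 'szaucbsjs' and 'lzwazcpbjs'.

Let D[i][j] be the edit distance between the first i characters of 'szaucbsjs' and the first j characters of 'lzwazcpbjs', with D[i][0] = i, D[0][j] = j, and D[i][j] = D[i-1][j-1] if the characters match, else 1 + min(D[i-1][j], D[i][j-1], D[i-1][j-1]). Filling the table (rows: prefixes of 'szaucbsjs', columns: prefixes of 'lzwazcpbjs'):
     ε  l  z  w  a  z  c  p  b  j  s
  ε  0  1  2  3  4  5  6  7  8  9 10
  s  1  1  2  3  4  5  6  7  8  9  9
  z  2  2  1  2  3  4  5  6  7  8  9
  a  3  3  2  2  2  3  4  5  6  7  8
  u  4  4  3  3  3  3  4  5  6  7  8
  c  5  5  4  4  4  4  3  4  5  6  7
  b  6  6  5  5  5  5  4  4  4  5  6
  s  7  7  6  6  6  6  5  5  5  5  5
  j  8  8  7  7  7  7  6  6  6  5  6
  s  9  9  8  8  8  8  7  7  7  6  5
The bottom-right entry gives D[9][10] = 5, so no sequence of fewer than 5 edits works. Backtracking through the table gives one optimal edit sequence (5 edits):
  szaucbsjs → lzaucbsjs (sub s→l @1)
  lzaucbsjs → lzwaucbsjs (ins w @3)
  lzwaucbsjs → lzwazcbsjs (sub u→z @5)
  lzwazcbsjs → lzwazcpsjs (sub b→p @7)
  lzwazcpsjs → lzwazcpbjs (sub s→b @8)
Edit distance = 5.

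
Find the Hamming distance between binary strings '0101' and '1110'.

Differing positions: 1, 3, 4. Hamming distance = 3.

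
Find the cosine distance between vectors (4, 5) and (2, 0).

With u = (4, 5), v = (2, 0):
u·v = 4·2 + 5·0 = 8 + 0 = 8.
|u| = √(4² + 5²) = √41, |v| = √(2² + 0²) = √4, so |u||v| = √(41·4) = √164.
cos θ = (u·v)/(|u||v|) = 8/√164 ≈ 0.6247
Cosine distance = 1 - cos θ ≈ 1 - 0.6247 = 0.3753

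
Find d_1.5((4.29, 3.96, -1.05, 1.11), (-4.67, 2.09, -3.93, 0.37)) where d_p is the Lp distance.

(Σ|x_i - y_i|^1.5)^(1/1.5) = (|4.29 - (-4.67)|^1.5 + |3.96 - 2.09|^1.5 + |-1.05 - (-3.93)|^1.5 + |1.11 - 0.37|^1.5)^(1/1.5)
= (8.96^1.5 + 1.87^1.5 + 2.88^1.5 + 0.74^1.5)^(1/1.5) ≈ (26.8202 + 2.5572 + 4.8875 + 0.6366)^(1/1.5) = (34.9015)^(1/1.5) ≈ 10.6798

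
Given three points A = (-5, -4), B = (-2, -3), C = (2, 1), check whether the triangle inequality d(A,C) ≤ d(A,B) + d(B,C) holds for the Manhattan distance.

d(A,B) = 3 + 1 = 4, d(B,C) = 4 + 4 = 8, d(A,C) = 7 + 5 = 12.
d(A,C) = 12 ≤ 4 + 8 = 12. Triangle inequality is satisfied.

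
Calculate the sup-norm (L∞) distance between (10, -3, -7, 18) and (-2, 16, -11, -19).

max(|x_i - y_i|) = max(|10 - (-2)|, |-3 - 16|, |-7 - (-11)|, |18 - (-19)|) = max(12, 19, 4, 37) = 37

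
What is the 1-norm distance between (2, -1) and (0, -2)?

Σ|x_i - y_i| = |2 - 0| + |-1 - (-2)| = 2 + 1 = 3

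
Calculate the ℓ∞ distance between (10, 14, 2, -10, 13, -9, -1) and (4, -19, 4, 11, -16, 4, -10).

max(|x_i - y_i|) = max(|10 - 4|, |14 - (-19)|, |2 - 4|, |-10 - 11|, |13 - (-16)|, |-9 - 4|, |-1 - (-10)|) = max(6, 33, 2, 21, 29, 13, 9) = 33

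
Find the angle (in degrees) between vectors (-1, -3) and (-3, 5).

With u = (-1, -3), v = (-3, 5):
u·v = (-1)·(-3) + (-3)·5 = 3 + (-15) = -12.
|u| = √((-1)² + (-3)²) = √10, |v| = √((-3)² + 5²) = √34, so |u||v| = √(10·34) = √340.
cos θ = (u·v)/(|u||v|) = -12/√340 ≈ -0.650791
θ = arccos(-0.650791) ≈ 130.6°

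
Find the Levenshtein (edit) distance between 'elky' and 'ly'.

Let D[i][j] be the edit distance between the first i characters of 'elky' and the first j characters of 'ly', with D[i][0] = i, D[0][j] = j, and D[i][j] = D[i-1][j-1] if the characters match, else 1 + min(D[i-1][j], D[i][j-1], D[i-1][j-1]). Filling the table (rows: prefixes of 'elky', columns: prefixes of 'ly'):
     ε  l  y
  ε  0  1  2
  e  1  1  2
  l  2  1  2
  k  3  2  2
  y  4  3  2
The bottom-right entry gives D[4][2] = 2, so no sequence of fewer than 2 edits works. Backtracking through the table gives one optimal edit sequence (2 edits):
  elky → lky (del e @1)
  lky → ly (del k @2)
Edit distance = 2.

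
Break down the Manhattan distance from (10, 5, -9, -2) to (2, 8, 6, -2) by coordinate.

Σ|x_i - y_i| = |10 - 2| + |5 - 8| + |-9 - 6| + |-2 - (-2)| = 8 + 3 + 15 + 0 = 26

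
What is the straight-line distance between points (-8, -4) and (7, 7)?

√(Σ(x_i - y_i)²) = √((-8 - 7)² + (-4 - 7)²)
= √((-15)² + (-11)²) = √(225 + 121) = √346 ≈ 18.6011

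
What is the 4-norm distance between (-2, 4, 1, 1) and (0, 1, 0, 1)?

(Σ|x_i - y_i|^4)^(1/4) = (|-2 - 0|^4 + |4 - 1|^4 + |1 - 0|^4 + |1 - 1|^4)^(1/4)
= (2^4 + 3^4 + 1^4 + 0^4)^(1/4) = (16 + 81 + 1 + 0)^(1/4) = (98)^(1/4) ≈ 3.1463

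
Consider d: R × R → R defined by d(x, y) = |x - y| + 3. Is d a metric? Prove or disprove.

No. d fails identity of indiscernibles (specifically d(x,x) = 0): d(-8, -8) = |-8 - (-8)| + 3 = 0 + 3 = 3 ≠ 0.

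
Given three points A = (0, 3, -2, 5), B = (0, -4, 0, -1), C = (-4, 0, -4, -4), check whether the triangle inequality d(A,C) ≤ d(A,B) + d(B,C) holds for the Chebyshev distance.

d(A,B) = max(0, 7, 2, 6) = 7, d(B,C) = max(4, 4, 4, 3) = 4, d(A,C) = max(4, 3, 2, 9) = 9.
d(A,C) = 9 ≤ 7 + 4 = 11. Triangle inequality is satisfied.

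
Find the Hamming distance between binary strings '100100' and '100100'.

Differing positions: none. Hamming distance = 0.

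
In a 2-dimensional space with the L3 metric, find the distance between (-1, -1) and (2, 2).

(Σ|x_i - y_i|^3)^(1/3) = (|-1 - 2|^3 + |-1 - 2|^3)^(1/3)
= (3^3 + 3^3)^(1/3) = (27 + 27)^(1/3) = (54)^(1/3) ≈ 3.7798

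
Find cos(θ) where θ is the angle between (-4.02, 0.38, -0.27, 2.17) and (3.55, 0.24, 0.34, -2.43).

With u = (-4.02, 0.38, -0.27, 2.17), v = (3.55, 0.24, 0.34, -2.43):
u·v = (-4.02)·3.55 + 0.38·0.24 + (-0.27)·0.34 + 2.17·(-2.43) = (-14.271) + 0.0912 + (-0.0918) + (-5.2731) = -19.5447.
|u| = √((-4.02)² + 0.38² + (-0.27)² + 2.17²) = √(16.1604 + 0.1444 + 0.0729 + 4.7089) = √21.0866, |v| = √(3.55² + 0.24² + 0.34² + (-2.43)²) = √(12.6025 + 0.0576 + 0.1156 + 5.9049) = √18.6806.
cos θ = (u·v)/(|u||v|) = -19.5447/(√21.0866·√18.6806) ≈ -0.9848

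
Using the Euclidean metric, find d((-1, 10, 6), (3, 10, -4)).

√(Σ(x_i - y_i)²) = √((-1 - 3)² + (10 - 10)² + (6 - (-4))²)
= √((-4)² + 0² + 10²) = √(16 + 0 + 100) = √116 ≈ 10.7703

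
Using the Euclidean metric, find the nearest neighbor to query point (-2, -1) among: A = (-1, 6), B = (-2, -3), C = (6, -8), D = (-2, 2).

Distances: d(A) ≈ 7.0711, d(B) = 2, d(C) ≈ 10.6301, d(D) = 3. Nearest: B = (-2, -3) with distance 2.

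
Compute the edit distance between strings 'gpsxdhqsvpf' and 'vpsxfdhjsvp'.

Let D[i][j] be the edit distance between the first i characters of 'gpsxdhqsvpf' and the first j characters of 'vpsxfdhjsvp', with D[i][0] = i, D[0][j] = j, and D[i][j] = D[i-1][j-1] if the characters match, else 1 + min(D[i-1][j], D[i][j-1], D[i-1][j-1]). Filling the table (rows: prefixes of 'gpsxdhqsvpf', columns: prefixes of 'vpsxfdhjsvp'):
     ε  v  p  s  x  f  d  h  j  s  v  p
  ε  0  1  2  3  4  5  6  7  8  9 10 11
  g  1  1  2  3  4  5  6  7  8  9 10 11
  p  2  2  1  2  3  4  5  6  7  8  9 10
  s  3  3  2  1  2  3  4  5  6  7  8  9
  x  4  4  3  2  1  2  3  4  5  6  7  8
  d  5  5  4  3  2  2  2  3  4  5  6  7
  h  6  6  5  4  3  3  3  2  3  4  5  6
  q  7  7  6  5  4  4  4  3  3  4  5  6
  s  8  8  7  6  5  5  5  4  4  3  4  5
  v  9  8  8  7  6  6  6  5  5  4  3  4
  p 10  9  8  8  7  7  7  6  6  5  4  3
  f 11 10  9  9  8  7  8  7  7  6  5  4
The bottom-right entry gives D[11][11] = 4, so no sequence of fewer than 4 edits works. Backtracking through the table gives one optimal edit sequence (4 edits):
  gpsxdhqsvpf → vpsxdhqsvpf (sub g→v @1)
  vpsxdhqsvpf → vpsxfdhqsvpf (ins f @5)
  vpsxfdhqsvpf → vpsxfdhjsvpf (sub q→j @8)
  vpsxfdhjsvpf → vpsxfdhjsvp (del f @12)
Edit distance = 4.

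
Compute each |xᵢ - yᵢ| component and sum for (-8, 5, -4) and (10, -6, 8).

Σ|x_i - y_i| = |-8 - 10| + |5 - (-6)| + |-4 - 8| = 18 + 11 + 12 = 41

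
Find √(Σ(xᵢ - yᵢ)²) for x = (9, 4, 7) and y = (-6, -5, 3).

√(Σ(x_i - y_i)²) = √((9 - (-6))² + (4 - (-5))² + (7 - 3)²)
= √(15² + 9² + 4²) = √(225 + 81 + 16) = √322 ≈ 17.9444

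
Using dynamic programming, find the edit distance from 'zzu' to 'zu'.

Let D[i][j] be the edit distance between the first i characters of 'zzu' and the first j characters of 'zu', with D[i][0] = i, D[0][j] = j, and D[i][j] = D[i-1][j-1] if the characters match, else 1 + min(D[i-1][j], D[i][j-1], D[i-1][j-1]). Filling the table (rows: prefixes of 'zzu', columns: prefixes of 'zu'):
     ε  z  u
  ε  0  1  2
  z  1  0  1
  z  2  1  1
  u  3  2  1
The bottom-right entry gives D[3][2] = 1, so no sequence of fewer than 1 edit works. Backtracking through the table gives one optimal edit sequence (1 edit):
  zzu → zu (del z @1)
Edit distance = 1.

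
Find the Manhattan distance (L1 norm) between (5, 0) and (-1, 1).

Σ|x_i - y_i| = |5 - (-1)| + |0 - 1| = 6 + 1 = 7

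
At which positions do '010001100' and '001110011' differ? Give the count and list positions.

Differing positions: 2, 3, 4, 5, 6, 7, 8, 9. Hamming distance = 8.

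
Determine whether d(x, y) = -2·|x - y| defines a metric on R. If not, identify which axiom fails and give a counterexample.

No. With c = -2 < 0, d fails non-negativity: d(5, 11) = -2·|5 - 11| = -2·6 = -12 < 0.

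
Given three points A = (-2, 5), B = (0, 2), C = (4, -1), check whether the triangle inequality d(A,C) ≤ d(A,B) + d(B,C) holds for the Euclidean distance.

d(A,B) = √(2² + 3²) = √13 ≈ 3.6056, d(B,C) = √(4² + 3²) = √25 = 5, d(A,C) = √(6² + 6²) = √72 ≈ 8.4853.
d(A,C) ≈ 8.4853 ≤ 3.6056 + 5 = 8.6056. Triangle inequality is satisfied.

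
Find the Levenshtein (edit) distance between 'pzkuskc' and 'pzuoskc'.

Let D[i][j] be the edit distance between the first i characters of 'pzkuskc' and the first j characters of 'pzuoskc', with D[i][0] = i, D[0][j] = j, and D[i][j] = D[i-1][j-1] if the characters match, else 1 + min(D[i-1][j], D[i][j-1], D[i-1][j-1]). Filling the table (rows: prefixes of 'pzkuskc', columns: prefixes of 'pzuoskc'):
     ε  p  z  u  o  s  k  c
  ε  0  1  2  3  4  5  6  7
  p  1  0  1  2  3  4  5  6
  z  2  1  0  1  2  3  4  5
  k  3  2  1  1  2  3  3  4
  u  4  3  2  1  2  3  4  4
  s  5  4  3  2  2  2  3  4
  k  6  5  4  3  3  3  2  3
  c  7  6  5  4  4  4  3  2
The bottom-right entry gives D[7][7] = 2, so no sequence of fewer than 2 edits works. Backtracking through the table gives one optimal edit sequence (2 edits):
  pzkuskc → pzuuskc (sub k→u @3)
  pzuuskc → pzuoskc (sub u→o @4)
Edit distance = 2.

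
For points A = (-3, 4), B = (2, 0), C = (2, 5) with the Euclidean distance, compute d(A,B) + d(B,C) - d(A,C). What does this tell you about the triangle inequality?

d(A,B) = √(5² + 4²) = √41 ≈ 6.4031, d(B,C) = √(0² + 5²) = √25 = 5, d(A,C) = √(5² + 1²) = √26 ≈ 5.099.
d(A,B) + d(B,C) - d(A,C) = 6.4031 + 5 - 5.099 = 11.4031 - 5.099 = 6.3041 (to 4 decimal places). This is ≥ 0, so the triangle inequality holds for these points.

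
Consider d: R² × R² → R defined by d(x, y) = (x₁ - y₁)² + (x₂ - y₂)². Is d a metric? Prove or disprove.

No. The squared Euclidean distance fails the triangle inequality. Counterexample: x = (0, 0), y = (3, 2), z = (6, 4). d(x,z) = 6² + 4² = 52, but d(x,y) + d(y,z) = (3² + 2²) + (3² + 2²) = 13 + 13 = 26. Since 52 > 26, the triangle inequality is violated. (Note: √d, the ordinary Euclidean distance, IS a metric.)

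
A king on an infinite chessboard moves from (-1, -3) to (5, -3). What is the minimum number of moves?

max(|x_i - y_i|) = max(|-1 - 5|, |-3 - (-3)|) = max(6, 0) = 6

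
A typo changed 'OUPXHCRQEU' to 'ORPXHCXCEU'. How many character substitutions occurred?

Differing positions: 2, 7, 8. Hamming distance = 3.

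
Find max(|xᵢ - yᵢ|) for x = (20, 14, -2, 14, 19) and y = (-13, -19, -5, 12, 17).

max(|x_i - y_i|) = max(|20 - (-13)|, |14 - (-19)|, |-2 - (-5)|, |14 - 12|, |19 - 17|) = max(33, 33, 3, 2, 2) = 33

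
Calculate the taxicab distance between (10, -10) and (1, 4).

Σ|x_i - y_i| = |10 - 1| + |-10 - 4| = 9 + 14 = 23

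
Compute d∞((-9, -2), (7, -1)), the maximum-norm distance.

max(|x_i - y_i|) = max(|-9 - 7|, |-2 - (-1)|) = max(16, 1) = 16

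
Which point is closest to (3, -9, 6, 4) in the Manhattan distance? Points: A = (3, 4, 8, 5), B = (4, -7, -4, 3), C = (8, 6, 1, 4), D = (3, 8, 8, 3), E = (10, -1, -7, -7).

Distances: d(A) = 16, d(B) = 14, d(C) = 25, d(D) = 20, d(E) = 39. Nearest: B = (4, -7, -4, 3) with distance 14.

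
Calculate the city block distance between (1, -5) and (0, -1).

Σ|x_i - y_i| = |1 - 0| + |-5 - (-1)| = 1 + 4 = 5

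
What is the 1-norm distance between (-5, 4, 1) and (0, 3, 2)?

Σ|x_i - y_i| = |-5 - 0| + |4 - 3| + |1 - 2| = 5 + 1 + 1 = 7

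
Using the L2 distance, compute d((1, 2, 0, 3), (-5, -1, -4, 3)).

(Σ|x_i - y_i|^2)^(1/2) = (|1 - (-5)|^2 + |2 - (-1)|^2 + |0 - (-4)|^2 + |3 - 3|^2)^(1/2)
= (6^2 + 3^2 + 4^2 + 0^2)^(1/2) = (36 + 9 + 16 + 0)^(1/2) = (61)^(1/2) ≈ 7.8102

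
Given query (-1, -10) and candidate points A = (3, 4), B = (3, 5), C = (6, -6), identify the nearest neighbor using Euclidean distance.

Distances: d(A) ≈ 14.5602, d(B) ≈ 15.5242, d(C) ≈ 8.0623. Nearest: C = (6, -6) with distance 8.0623.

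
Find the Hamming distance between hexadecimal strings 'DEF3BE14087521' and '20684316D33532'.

Differing positions: 1, 2, 3, 4, 5, 6, 8, 9, 10, 11, 13, 14. Hamming distance = 12.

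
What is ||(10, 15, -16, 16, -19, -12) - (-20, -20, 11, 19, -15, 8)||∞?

max(|x_i - y_i|) = max(|10 - (-20)|, |15 - (-20)|, |-16 - 11|, |16 - 19|, |-19 - (-15)|, |-12 - 8|) = max(30, 35, 27, 3, 4, 20) = 35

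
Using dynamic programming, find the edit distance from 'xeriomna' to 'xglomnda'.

Let D[i][j] be the edit distance between the first i characters of 'xeriomna' and the first j characters of 'xglomnda', with D[i][0] = i, D[0][j] = j, and D[i][j] = D[i-1][j-1] if the characters match, else 1 + min(D[i-1][j], D[i][j-1], D[i-1][j-1]). Filling the table (rows: prefixes of 'xeriomna', columns: prefixes of 'xglomnda'):
     ε  x  g  l  o  m  n  d  a
  ε  0  1  2  3  4  5  6  7  8
  x  1  0  1  2  3  4  5  6  7
  e  2  1  1  2  3  4  5  6  7
  r  3  2  2  2  3  4  5  6  7
  i  4  3  3  3  3  4  5  6  7
  o  5  4  4  4  3  4  5  6  7
  m  6  5  5  5  4  3  4  5  6
  n  7  6  6  6  5  4  3  4  5
  a  8  7  7  7  6  5  4  4  4
The bottom-right entry gives D[8][8] = 4, so no sequence of fewer than 4 edits works. Backtracking through the table gives one optimal edit sequence (4 edits):
  xeriomna → xriomna (del e @2)
  xriomna → xgiomna (sub r→g @2)
  xgiomna → xglomna (sub i→l @3)
  xglomna → xglomnda (ins d @7)
Edit distance = 4.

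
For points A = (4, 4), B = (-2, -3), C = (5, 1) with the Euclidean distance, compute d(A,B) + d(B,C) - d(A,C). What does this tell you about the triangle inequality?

d(A,B) = √(6² + 7²) = √85 ≈ 9.2195, d(B,C) = √(7² + 4²) = √65 ≈ 8.0623, d(A,C) = √(1² + 3²) = √10 ≈ 3.1623.
d(A,B) + d(B,C) - d(A,C) = 9.2195 + 8.0623 - 3.1623 = 17.2818 - 3.1623 = 14.1195 (to 4 decimal places). This is ≥ 0, so the triangle inequality holds for these points.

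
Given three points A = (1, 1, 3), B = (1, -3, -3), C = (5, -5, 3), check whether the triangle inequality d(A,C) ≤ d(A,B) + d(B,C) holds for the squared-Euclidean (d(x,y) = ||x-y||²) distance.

d(A,B) = 0² + 4² + 6² = 52, d(B,C) = 4² + 2² + 6² = 56, d(A,C) = 4² + 6² + 0² = 52.
d(A,C) = 52 ≤ 52 + 56 = 108. Triangle inequality is satisfied.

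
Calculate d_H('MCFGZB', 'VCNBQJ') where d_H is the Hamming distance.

Differing positions: 1, 3, 4, 5, 6. Hamming distance = 5.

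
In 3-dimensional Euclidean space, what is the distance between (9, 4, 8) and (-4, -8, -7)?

√(Σ(x_i - y_i)²) = √((9 - (-4))² + (4 - (-8))² + (8 - (-7))²)
= √(13² + 12² + 15²) = √(169 + 144 + 225) = √538 ≈ 23.1948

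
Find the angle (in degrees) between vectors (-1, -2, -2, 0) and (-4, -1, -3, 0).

With u = (-1, -2, -2, 0), v = (-4, -1, -3, 0):
u·v = (-1)·(-4) + (-2)·(-1) + (-2)·(-3) + 0·0 = 4 + 2 + 6 + 0 = 12.
|u| = √((-1)² + (-2)² + (-2)² + 0²) = √9, |v| = √((-4)² + (-1)² + (-3)² + 0²) = √26, so |u||v| = √(9·26) = √234.
cos θ = (u·v)/(|u||v|) = 12/√234 ≈ 0.784465
θ = arccos(0.784465) ≈ 38.33°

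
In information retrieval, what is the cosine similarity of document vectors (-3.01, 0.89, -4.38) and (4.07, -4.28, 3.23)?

With u = (-3.01, 0.89, -4.38), v = (4.07, -4.28, 3.23):
u·v = (-3.01)·4.07 + 0.89·(-4.28) + (-4.38)·3.23 = (-12.2507) + (-3.8092) + (-14.1474) = -30.2073.
|u| = √((-3.01)² + 0.89² + (-4.38)²) = √(9.0601 + 0.7921 + 19.1844) = √29.0366, |v| = √(4.07² + (-4.28)² + 3.23²) = √(16.5649 + 18.3184 + 10.4329) = √45.3162.
cos θ = (u·v)/(|u||v|) = -30.2073/(√29.0366·√45.3162) ≈ -0.8327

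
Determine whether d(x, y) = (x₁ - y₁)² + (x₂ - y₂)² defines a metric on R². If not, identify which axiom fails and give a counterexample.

No. The squared Euclidean distance fails the triangle inequality. Counterexample: x = (0, 0), y = (2, 3), z = (4, 6). d(x,z) = 4² + 6² = 52, but d(x,y) + d(y,z) = (2² + 3²) + (2² + 3²) = 13 + 13 = 26. Since 52 > 26, the triangle inequality is violated. (Note: √d, the ordinary Euclidean distance, IS a metric.)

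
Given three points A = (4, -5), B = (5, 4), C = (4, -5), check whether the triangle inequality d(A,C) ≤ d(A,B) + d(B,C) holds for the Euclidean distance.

d(A,B) = √(1² + 9²) = √82 ≈ 9.0554, d(B,C) = √(1² + 9²) = √82 ≈ 9.0554, d(A,C) = √(0² + 0²) = √0 = 0.
d(A,C) = 0 ≤ 9.0554 + 9.0554 = 18.1108. Triangle inequality is satisfied.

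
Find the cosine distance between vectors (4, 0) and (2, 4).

With u = (4, 0), v = (2, 4):
u·v = 4·2 + 0·4 = 8 + 0 = 8.
|u| = √(4² + 0²) = √16, |v| = √(2² + 4²) = √20, so |u||v| = √(16·20) = √320.
cos θ = (u·v)/(|u||v|) = 8/√320 ≈ 0.4472
Cosine distance = 1 - cos θ ≈ 1 - 0.4472 = 0.5528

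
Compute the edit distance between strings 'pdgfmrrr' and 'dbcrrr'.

Let D[i][j] be the edit distance between the first i characters of 'pdgfmrrr' and the first j characters of 'dbcrrr', with D[i][0] = i, D[0][j] = j, and D[i][j] = D[i-1][j-1] if the characters match, else 1 + min(D[i-1][j], D[i][j-1], D[i-1][j-1]). Filling the table (rows: prefixes of 'pdgfmrrr', columns: prefixes of 'dbcrrr'):
     ε  d  b  c  r  r  r
  ε  0  1  2  3  4  5  6
  p  1  1  2  3  4  5  6
  d  2  1  2  3  4  5  6
  g  3  2  2  3  4  5  6
  f  4  3  3  3  4  5  6
  m  5  4  4  4  4  5  6
  r  6  5  5  5  4  4  5
  r  7  6  6  6  5  4  4
  r  8  7  7  7  6  5  4
The bottom-right entry gives D[8][6] = 4, so no sequence of fewer than 4 edits works. Backtracking through the table gives one optimal edit sequence (4 edits):
  pdgfmrrr → dgfmrrr (del p @1)
  dgfmrrr → dfmrrr (del g @2)
  dfmrrr → dbmrrr (sub f→b @2)
  dbmrrr → dbcrrr (sub m→c @3)
Edit distance = 4.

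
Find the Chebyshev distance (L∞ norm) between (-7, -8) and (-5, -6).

max(|x_i - y_i|) = max(|-7 - (-5)|, |-8 - (-6)|) = max(2, 2) = 2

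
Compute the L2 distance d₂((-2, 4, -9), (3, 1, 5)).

√(Σ(x_i - y_i)²) = √((-2 - 3)² + (4 - 1)² + (-9 - 5)²)
= √((-5)² + 3² + (-14)²) = √(25 + 9 + 196) = √230 ≈ 15.1658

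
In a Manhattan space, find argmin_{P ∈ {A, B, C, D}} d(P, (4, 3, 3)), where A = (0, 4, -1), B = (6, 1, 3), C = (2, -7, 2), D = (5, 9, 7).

Distances: d(A) = 9, d(B) = 4, d(C) = 13, d(D) = 11. Nearest: B = (6, 1, 3) with distance 4.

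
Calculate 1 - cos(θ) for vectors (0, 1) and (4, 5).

With u = (0, 1), v = (4, 5):
u·v = 0·4 + 1·5 = 0 + 5 = 5.
|u| = √(0² + 1²) = √1, |v| = √(4² + 5²) = √41, so |u||v| = √(1·41) = √41.
cos θ = (u·v)/(|u||v|) = 5/√41 ≈ 0.7809
Cosine distance = 1 - cos θ ≈ 1 - 0.7809 = 0.2191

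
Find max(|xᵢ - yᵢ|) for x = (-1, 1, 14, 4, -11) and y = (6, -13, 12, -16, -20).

max(|x_i - y_i|) = max(|-1 - 6|, |1 - (-13)|, |14 - 12|, |4 - (-16)|, |-11 - (-20)|) = max(7, 14, 2, 20, 9) = 20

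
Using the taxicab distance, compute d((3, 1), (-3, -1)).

Σ|x_i - y_i| = |3 - (-3)| + |1 - (-1)| = 6 + 2 = 8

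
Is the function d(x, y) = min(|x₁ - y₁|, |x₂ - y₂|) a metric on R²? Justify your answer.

No. d fails identity of indiscernibles: take x = (-4, 0) and y = (-4, 4). Then d(x,y) = min(|-4 - (-4)|, |0 - 4|) = min(0, 4) = 0, yet x ≠ y.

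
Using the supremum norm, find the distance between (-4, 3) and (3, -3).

max(|x_i - y_i|) = max(|-4 - 3|, |3 - (-3)|) = max(7, 6) = 7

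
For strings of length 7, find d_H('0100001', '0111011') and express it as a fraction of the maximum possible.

Differing positions: 3, 4, 6. Hamming distance = 3. The maximum possible Hamming distance for length-7 strings is 7, so d_H/7 = 3/7 ≈ 0.4286.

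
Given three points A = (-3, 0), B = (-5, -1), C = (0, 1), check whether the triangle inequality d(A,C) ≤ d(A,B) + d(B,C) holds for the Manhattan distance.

d(A,B) = 2 + 1 = 3, d(B,C) = 5 + 2 = 7, d(A,C) = 3 + 1 = 4.
d(A,C) = 4 ≤ 3 + 7 = 10. Triangle inequality is satisfied.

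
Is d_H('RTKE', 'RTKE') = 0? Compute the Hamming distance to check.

Differing positions: none. Hamming distance = 0, so the claim is true.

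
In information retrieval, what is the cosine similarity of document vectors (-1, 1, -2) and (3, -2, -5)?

With u = (-1, 1, -2), v = (3, -2, -5):
u·v = (-1)·3 + 1·(-2) + (-2)·(-5) = (-3) + (-2) + 10 = 5.
|u| = √((-1)² + 1² + (-2)²) = √6, |v| = √(3² + (-2)² + (-5)²) = √38, so |u||v| = √(6·38) = √228.
cos θ = (u·v)/(|u||v|) = 5/√228 ≈ 0.3311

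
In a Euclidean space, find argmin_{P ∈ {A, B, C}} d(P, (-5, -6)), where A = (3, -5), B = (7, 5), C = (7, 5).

Distances: d(A) ≈ 8.0623, d(B) ≈ 16.2788, d(C) ≈ 16.2788. Nearest: A = (3, -5) with distance 8.0623.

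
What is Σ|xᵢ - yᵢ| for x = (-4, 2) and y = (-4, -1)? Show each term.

Σ|x_i - y_i| = |-4 - (-4)| + |2 - (-1)| = 0 + 3 = 3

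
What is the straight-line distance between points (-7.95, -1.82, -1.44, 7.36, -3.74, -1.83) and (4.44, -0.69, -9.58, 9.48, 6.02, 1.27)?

√(Σ(x_i - y_i)²) = √((-7.95 - 4.44)² + (-1.82 - (-0.69))² + (-1.44 - (-9.58))² + (7.36 - 9.48)² + (-3.74 - 6.02)² + (-1.83 - 1.27)²)
= √((-12.39)² + (-1.13)² + 8.14² + (-2.12)² + (-9.76)² + (-3.1)²) = √(153.5121 + 1.2769 + 66.2596 + 4.4944 + 95.2576 + 9.61) = √330.4106 ≈ 18.1772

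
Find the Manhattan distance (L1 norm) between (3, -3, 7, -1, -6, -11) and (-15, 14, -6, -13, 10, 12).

Σ|x_i - y_i| = |3 - (-15)| + |-3 - 14| + |7 - (-6)| + |-1 - (-13)| + |-6 - 10| + |-11 - 12| = 18 + 17 + 13 + 12 + 16 + 23 = 99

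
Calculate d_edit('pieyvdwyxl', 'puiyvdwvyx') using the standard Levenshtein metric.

Let D[i][j] be the edit distance between the first i characters of 'pieyvdwyxl' and the first j characters of 'puiyvdwvyx', with D[i][0] = i, D[0][j] = j, and D[i][j] = D[i-1][j-1] if the characters match, else 1 + min(D[i-1][j], D[i][j-1], D[i-1][j-1]). Filling the table (rows: prefixes of 'pieyvdwyxl', columns: prefixes of 'puiyvdwvyx'):
     ε  p  u  i  y  v  d  w  v  y  x
  ε  0  1  2  3  4  5  6  7  8  9 10
  p  1  0  1  2  3  4  5  6  7  8  9
  i  2  1  1  1  2  3  4  5  6  7  8
  e  3  2  2  2  2  3  4  5  6  7  8
  y  4  3  3  3  2  3  4  5  6  6  7
  v  5  4  4  4  3  2  3  4  5  6  7
  d  6  5  5  5  4  3  2  3  4  5  6
  w  7  6  6  6  5  4  3  2  3  4  5
  y  8  7  7  7  6  5  4  3  3  3  4
  x  9  8  8  8  7  6  5  4  4  4  3
  l 10  9  9  9  8  7  6  5  5  5  4
The bottom-right entry gives D[10][10] = 4, so no sequence of fewer than 4 edits works. Backtracking through the table gives one optimal edit sequence (4 edits):
  pieyvdwyxl → pueyvdwyxl (sub i→u @2)
  pueyvdwyxl → puiyvdwyxl (sub e→i @3)
  puiyvdwyxl → puiyvdwvyxl (ins v @8)
  puiyvdwvyxl → puiyvdwvyx (del l @11)
Edit distance = 4.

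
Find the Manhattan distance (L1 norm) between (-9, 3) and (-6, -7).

Σ|x_i - y_i| = |-9 - (-6)| + |3 - (-7)| = 3 + 10 = 13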